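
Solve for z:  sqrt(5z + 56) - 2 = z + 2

z = 5

Isolate the radical: sqrt(5z + 56) = z + 4.
Square both sides: 5z + 56 = (z + 4)^2.
Expand and rearrange: z^2 + 3z - 40 = 0.
Solving gives z = 5 or z = -8.
Check each candidate in the original equation:
  z = 5: sqrt(81) = 9, while z + 4 = 9 — valid.
  z = -8: sqrt(16) = 4, while z + 4 = -4 — extraneous.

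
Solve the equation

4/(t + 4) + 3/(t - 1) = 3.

Multiply both sides by (t + 4)(t - 1):
4(t - 1) + 3(t + 4) = 3(t + 4)(t - 1).
Expand and collect terms: 3t^2 + 2t - 20 = 0.
By the quadratic formula, t = (-2 +/- sqrt(244)) / 6, so t ~= 2.2701 or t ~= -2.9367.
Neither value makes a denominator zero (t != -4, t != 1), so both are valid.

t = -2.9367 or t = 2.2701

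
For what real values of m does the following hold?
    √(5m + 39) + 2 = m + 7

Isolate the radical: √(5m + 39) = m + 5.
Square both sides: 5m + 39 = (m + 5)².
Expand and rearrange: m² + 5m - 14 = 0.
Solving gives m = 2 or m = -7.
Check each candidate in the original equation:
  m = 2: √(49) = 7, while m + 5 = 7 — valid.
  m = -7: √(4) = 2, while m + 5 = -2 — extraneous.

m = 2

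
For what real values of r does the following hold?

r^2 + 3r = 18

Bring every term to one side: r^2 + 3r - 18 = 0.
Factor: (r - 3)(r + 6) = 0.
So r = 3 or r = -6.

r = -6 or r = 3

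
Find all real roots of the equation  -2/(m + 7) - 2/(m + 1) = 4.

m = -7.5414 or m = -1.4586

Multiply both sides by (m + 7)(m + 1):
-2(m + 1) - 2(m + 7) = 4(m + 7)(m + 1).
Expand and collect terms: 4m^2 + 36m + 44 = 0.
By the quadratic formula, m = (-36 +/- sqrt(592)) / 8, so m ~= -1.4586 or m ~= -7.5414.
Neither value makes a denominator zero (m != -7, m != -1), so both are valid.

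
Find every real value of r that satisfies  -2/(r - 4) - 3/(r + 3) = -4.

Multiply both sides by (r - 4)(r + 3):
-2(r + 3) - 3(r - 4) = -4(r - 4)(r + 3).
Expand and collect terms: -4r² + 9r + 42 = 0.
By the quadratic formula, r = (-9 ± √753) / -8, so r ≈ -2.3051 or r ≈ 4.5551.
Neither value makes a denominator zero (r ≠ 4, r ≠ -3), so both are valid.

r = -2.3051 or r = 4.5551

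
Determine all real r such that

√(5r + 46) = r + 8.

Square both sides: 5r + 46 = (r + 8)².
Expand and rearrange: r² + 11r + 18 = 0.
Solving gives r = -2 or r = -9.
Check each candidate in the original equation:
  r = -2: √(36) = 6, while r + 8 = 6 — valid.
  r = -9: √(1) = 1, while r + 8 = -1 — extraneous.

r = -2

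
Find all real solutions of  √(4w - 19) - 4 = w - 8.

w = 5 or w = 7

Isolate the radical: √(4w - 19) = w - 4.
Square both sides: 4w - 19 = (w - 4)².
Expand and rearrange: w² - 12w + 35 = 0.
Solving gives w = 7 or w = 5.
Check each candidate in the original equation:
  w = 7: √(9) = 3, while w - 4 = 3 — valid.
  w = 5: √(1) = 1, while w - 4 = 1 — valid.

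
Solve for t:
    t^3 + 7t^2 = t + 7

t = -7 or t = -1 or t = 1

Rearrange: t^3 + 7t^2 - t - 7 = 0.
Possible rational roots are divisors of -7. Testing t = -1 gives 0, so (t + 1) is a factor.
Divide: t^3 + 7t^2 - t - 7 = (t + 1)(t^2 + 6t - 7).
Factor the quadratic: t = 1 or t = -7.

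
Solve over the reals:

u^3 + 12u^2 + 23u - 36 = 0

u = -9 or u = -4 or u = 1

Possible rational roots are divisors of -36. Testing u = -4 gives 0, so (u + 4) is a factor.
Divide: u^3 + 12u^2 + 23u - 36 = (u + 4)(u^2 + 8u - 9).
Factor the quadratic: u = 1 or u = -9.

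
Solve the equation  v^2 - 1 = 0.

Factor: (v + 1)(v - 1) = 0.
So v = -1 or v = 1.

v = -1 or v = 1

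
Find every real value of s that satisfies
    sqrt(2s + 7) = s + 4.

Square both sides: 2s + 7 = (s + 4)^2.
Expand and rearrange: s^2 + 6s + 9 = 0.
This gives the repeated root s = -3.
Check in the original equation:
  s = -3: sqrt(1) = 1, while s + 4 = 1 — valid.

s = -3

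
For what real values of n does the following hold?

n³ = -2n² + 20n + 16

Rearrange: n³ + 2n² - 20n - 16 = 0.
Possible rational roots are divisors of -16. Testing n = 4 gives 0, so (n - 4) is a factor.
Divide: n³ + 2n² - 20n - 16 = (n - 4)(n² + 6n + 4).
Apply the quadratic formula to n² + 6n + 4 = 0: n = (-6 ± √20)/2, i.e. n ≈ -0.7639 or n ≈ -5.2361.

n = -5.2361 or n = -0.7639 or n = 4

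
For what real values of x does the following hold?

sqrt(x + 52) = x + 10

x = -3

Square both sides: x + 52 = (x + 10)^2.
Expand and rearrange: x^2 + 19x + 48 = 0.
Solving gives x = -3 or x = -16.
Check each candidate in the original equation:
  x = -3: sqrt(49) = 7, while x + 10 = 7 — valid.
  x = -16: sqrt(36) = 6, while x + 10 = -6 — extraneous.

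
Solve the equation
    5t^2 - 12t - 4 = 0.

Discriminant: (-12)^2 - 4*5*(-4) = 224.
Quadratic formula: t = (12 +/- sqrt(224)) / 10.
So t = 6/5 + 2*sqrt(14)/5 ~= 2.6967 or t = 6/5 - 2*sqrt(14)/5 ~= -0.2967.

t = -0.2967 or t = 2.6967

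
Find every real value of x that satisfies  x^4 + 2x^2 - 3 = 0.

Let u = x^2. The equation becomes u^2 + 2u - 3 = 0.
Factor: (u - 1)(u + 3) = 0, so u = 1 or u = -3.
x^2 = 1 gives x = +/-1.
x^2 = -3 < 0 has no real solution.

x = -1 or x = 1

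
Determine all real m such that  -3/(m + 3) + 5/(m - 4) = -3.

Multiply both sides by (m + 3)(m - 4):
-3(m - 4) + 5(m + 3) = -3(m + 3)(m - 4).
Expand and collect terms: -3m² + m + 9 = 0.
By the quadratic formula, m = (-1 ± √109) / -6, so m ≈ -1.5734 or m ≈ 1.9067.
Neither value makes a denominator zero (m ≠ -3, m ≠ 4), so both are valid.

m = -1.5734 or m = 1.9067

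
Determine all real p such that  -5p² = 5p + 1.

p = -0.7236 or p = -0.2764

Rearrange to standard form: -5p² - 5p - 1 = 0.
Discriminant: (-5)² − 4·(-5)·(-1) = 5.
Quadratic formula: p = (5 ± √5) / (-10).
So p = -1/2 - √(5)/10 ≈ -0.7236 or p = -1/2 + √(5)/10 ≈ -0.2764.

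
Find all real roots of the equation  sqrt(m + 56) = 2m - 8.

Square both sides: m + 56 = (2m - 8)^2.
Expand and rearrange: 4m^2 - 33m + 8 = 0.
Solving gives m = 8 or m = 0.25.
Check each candidate in the original equation:
  m = 8: sqrt(64) = 8, while 2m - 8 = 8 — valid.
  m = 0.25: sqrt(56.25) = 7.5, while 2m - 8 = -7.5 — extraneous.

m = 8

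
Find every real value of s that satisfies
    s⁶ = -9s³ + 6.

Let u = s³. The equation becomes u² + 9u - 6 = 0.
By the quadratic formula, u = -9/2 + √(105)/2 or u = -√(105)/2 - 9/2.
s³ = -9/2 + √(105)/2 gives s = ∛(-9/2 + √(105)/2) ≈ 0.8543.
s³ = -√(105)/2 - 9/2 gives s = -∛(9/2 + √(105)/2) ≈ -2.127.

s = -2.127 or s = 0.8543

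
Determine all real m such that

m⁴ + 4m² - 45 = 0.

Let u = m². The equation becomes u² + 4u - 45 = 0.
Factor: (u - 5)(u + 9) = 0, so u = 5 or u = -9.
m² = 5 gives m = ±√(5) ≈ ±2.2361.
m² = -9 < 0 has no real solution.

m = -2.2361 or m = 2.2361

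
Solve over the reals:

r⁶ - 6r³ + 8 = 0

r = 1.2599 or r = 1.5874

Let u = r³. The equation becomes u² - 6u + 8 = 0.
Factor: (u - 4)(u - 2) = 0, so u = 4 or u = 2.
r³ = 4 gives r = ∛(4) ≈ 1.5874.
r³ = 2 gives r = ∛(2) ≈ 1.2599.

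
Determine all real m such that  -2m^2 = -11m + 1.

Rearrange to standard form: -2m^2 + 11m - 1 = 0.
Discriminant: (11)^2 - 4*(-2)*(-1) = 113.
Quadratic formula: m = (-11 +/- sqrt(113)) / (-4).
So m = 11/4 - sqrt(113)/4 ~= 0.0925 or m = sqrt(113)/4 + 11/4 ~= 5.4075.

m = 0.0925 or m = 5.4075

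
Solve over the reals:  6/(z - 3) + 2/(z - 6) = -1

Multiply both sides by (z - 3)(z - 6):
6(z - 6) + 2(z - 3) = -(z - 3)(z - 6).
Expand and collect terms: -z² + z + 24 = 0.
By the quadratic formula, z = (-1 ± √97) / -2, so z ≈ -4.4244 or z ≈ 5.4244.
Neither value makes a denominator zero (z ≠ 3, z ≠ 6), so both are valid.

z = -4.4244 or z = 5.4244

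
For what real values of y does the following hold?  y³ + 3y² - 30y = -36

y = -7.5826 or y = 1.5826 or y = 3

Rearrange: y³ + 3y² - 30y + 36 = 0.
Possible rational roots are divisors of 36. Testing y = 3 gives 0, so (y - 3) is a factor.
Divide: y³ + 3y² - 30y + 36 = (y - 3)(y² + 6y - 12).
Apply the quadratic formula to y² + 6y - 12 = 0: y = (-6 ± √84)/2, i.e. y ≈ 1.5826 or y ≈ -7.5826.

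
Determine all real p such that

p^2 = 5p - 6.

Bring every term to one side: p^2 - 5p + 6 = 0.
Factor: (p - 3)(p - 2) = 0.
So p = 3 or p = 2.

p = 2 or p = 3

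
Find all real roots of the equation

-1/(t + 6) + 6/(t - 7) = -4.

Multiply both sides by (t + 6)(t - 7):
-(t - 7) + 6(t + 6) = -4(t + 6)(t - 7).
Expand and collect terms: -4t^2 - t + 125 = 0.
By the quadratic formula, t = (1 +/- sqrt(2001)) / -8, so t ~= -5.7166 or t ~= 5.4666.
Neither value makes a denominator zero (t != -6, t != 7), so both are valid.

t = -5.7166 or t = 5.4666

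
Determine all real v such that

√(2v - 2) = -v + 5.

Square both sides: 2v - 2 = (-v + 5)².
Expand and rearrange: v² - 12v + 27 = 0.
Solving gives v = 9 or v = 3.
Check each candidate in the original equation:
  v = 9: √(16) = 4, while -v + 5 = -4 — extraneous.
  v = 3: √(4) = 2, while -v + 5 = 2 — valid.

v = 3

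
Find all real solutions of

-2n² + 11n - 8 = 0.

Discriminant: (11)² − 4·(-2)·(-8) = 57.
Quadratic formula: n = (-11 ± √57) / (-4).
So n = 11/4 - √(57)/4 ≈ 0.8625 or n = √(57)/4 + 11/4 ≈ 4.6375.

n = 0.8625 or n = 4.6375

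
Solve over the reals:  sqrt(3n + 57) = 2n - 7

n = 8

Square both sides: 3n + 57 = (2n - 7)^2.
Expand and rearrange: 4n^2 - 31n - 8 = 0.
Solving gives n = 8 or n = -0.25.
Check each candidate in the original equation:
  n = 8: sqrt(81) = 9, while 2n - 7 = 9 — valid.
  n = -0.25: sqrt(56.25) = 7.5, while 2n - 7 = -7.5 — extraneous.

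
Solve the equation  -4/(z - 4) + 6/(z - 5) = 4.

Multiply both sides by (z - 4)(z - 5):
-4(z - 5) + 6(z - 4) = 4(z - 4)(z - 5).
Expand and collect terms: 4z^2 - 38z + 84 = 0.
Factor or apply the quadratic formula: z = 6 or z = 3.5.
Neither value makes a denominator zero (z != 4, z != 5), so both are valid.

z = 3.5 or z = 6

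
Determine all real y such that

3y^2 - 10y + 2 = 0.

Discriminant: (-10)^2 - 4*3*2 = 76.
Quadratic formula: y = (10 +/- sqrt(76)) / 6.
So y = sqrt(19)/3 + 5/3 ~= 3.1196 or y = 5/3 - sqrt(19)/3 ~= 0.2137.

y = 0.2137 or y = 3.1196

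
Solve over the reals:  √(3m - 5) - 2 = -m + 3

m = 3

Isolate the radical: √(3m - 5) = -m + 5.
Square both sides: 3m - 5 = (-m + 5)².
Expand and rearrange: m² - 13m + 30 = 0.
Solving gives m = 10 or m = 3.
Check each candidate in the original equation:
  m = 10: √(25) = 5, while -m + 5 = -5 — extraneous.
  m = 3: √(4) = 2, while -m + 5 = 2 — valid.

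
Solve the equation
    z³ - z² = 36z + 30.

z = -5 or z = -0.873 or z = 6.873

Rearrange: z³ - z² - 36z - 30 = 0.
Possible rational roots are divisors of -30. Testing z = -5 gives 0, so (z + 5) is a factor.
Divide: z³ - z² - 36z - 30 = (z + 5)(z² - 6z - 6).
Apply the quadratic formula to z² - 6z - 6 = 0: z = (6 ± √60)/2, i.e. z ≈ 6.873 or z ≈ -0.873.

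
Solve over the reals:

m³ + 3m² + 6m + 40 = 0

m = -4

Possible rational roots are divisors of 40. Testing m = -4 gives 0, so (m + 4) is a factor.
Divide: m³ + 3m² + 6m + 40 = (m + 4)(m² - m + 10).
The quadratic m² - m + 10 has discriminant -39 < 0, so no further real roots.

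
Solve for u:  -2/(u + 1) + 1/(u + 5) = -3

u = -5.2885 or u = -0.3782

Multiply both sides by (u + 1)(u + 5):
-2(u + 5) + (u + 1) = -3(u + 1)(u + 5).
Expand and collect terms: -3u² - 17u - 6 = 0.
By the quadratic formula, u = (17 ± √217) / -6, so u ≈ -5.2885 or u ≈ -0.3782.
Neither value makes a denominator zero (u ≠ -1, u ≠ -5), so both are valid.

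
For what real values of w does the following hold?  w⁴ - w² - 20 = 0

Let u = w². The equation becomes u² - u - 20 = 0.
Factor: (u - 5)(u + 4) = 0, so u = 5 or u = -4.
w² = 5 gives w = ±√(5) ≈ ±2.2361.
w² = -4 < 0 has no real solution.

w = -2.2361 or w = 2.2361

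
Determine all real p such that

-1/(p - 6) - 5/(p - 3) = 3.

p = 1.2087 or p = 5.7913

Multiply both sides by (p - 6)(p - 3):
-(p - 3) - 5(p - 6) = 3(p - 6)(p - 3).
Expand and collect terms: 3p^2 - 21p + 21 = 0.
By the quadratic formula, p = (21 +/- sqrt(189)) / 6, so p ~= 5.7913 or p ~= 1.2087.
Neither value makes a denominator zero (p != 6, p != 3), so both are valid.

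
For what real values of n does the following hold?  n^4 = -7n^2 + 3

Let u = n^2. The equation becomes u^2 + 7u - 3 = 0.
By the quadratic formula, u = -7/2 + sqrt(61)/2 or u = -sqrt(61)/2 - 7/2.
n^2 = -7/2 + sqrt(61)/2 gives n = +/-sqrt(-7/2 + sqrt(61)/2) ~= +/-0.6365.
n^2 = -sqrt(61)/2 - 7/2 < 0 has no real solution.

n = -0.6365 or n = 0.6365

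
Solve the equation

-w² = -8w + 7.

w = 1 or w = 7

Bring every term to one side: -w² + 8w - 7 = 0.
Factor: -1(w - 1)(w - 7) = 0.
So w = 1 or w = 7.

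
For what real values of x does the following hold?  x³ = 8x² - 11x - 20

Rearrange: x³ - 8x² + 11x + 20 = 0.
Possible rational roots are divisors of 20. Testing x = 4 gives 0, so (x - 4) is a factor.
Divide: x³ - 8x² + 11x + 20 = (x - 4)(x² - 4x - 5).
Factor the quadratic: x = 5 or x = -1.

x = -1 or x = 4 or x = 5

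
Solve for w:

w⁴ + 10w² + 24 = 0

No real solutions.

Let u = w². The equation becomes u² + 10u + 24 = 0.
Factor: (u + 4)(u + 6) = 0, so u = -4 or u = -6.
w² = -4 < 0 has no real solution.
w² = -6 < 0 has no real solution.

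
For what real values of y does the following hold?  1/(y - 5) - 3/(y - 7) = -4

y = 4.8139 or y = 7.6861

Multiply both sides by (y - 5)(y - 7):
(y - 7) - 3(y - 5) = -4(y - 5)(y - 7).
Expand and collect terms: -4y² + 50y - 148 = 0.
By the quadratic formula, y = (-50 ± √132) / -8, so y ≈ 4.8139 or y ≈ 7.6861.
Neither value makes a denominator zero (y ≠ 5, y ≠ 7), so both are valid.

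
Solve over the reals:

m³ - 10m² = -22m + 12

m = 0.8377 or m = 2 or m = 7.1623

Rearrange: m³ - 10m² + 22m - 12 = 0.
Possible rational roots are divisors of -12. Testing m = 2 gives 0, so (m - 2) is a factor.
Divide: m³ - 10m² + 22m - 12 = (m - 2)(m² - 8m + 6).
Apply the quadratic formula to m² - 8m + 6 = 0: m = (8 ± √40)/2, i.e. m ≈ 7.1623 or m ≈ 0.8377.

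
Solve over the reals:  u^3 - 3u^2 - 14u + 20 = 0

u = -3.2361 or u = 1.2361 or u = 5

Possible rational roots are divisors of 20. Testing u = 5 gives 0, so (u - 5) is a factor.
Divide: u^3 - 3u^2 - 14u + 20 = (u - 5)(u^2 + 2u - 4).
Apply the quadratic formula to u^2 + 2u - 4 = 0: u = (-2 +/- sqrt(20))/2, i.e. u ~= 1.2361 or u ~= -3.2361.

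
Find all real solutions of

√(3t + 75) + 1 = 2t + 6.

t = 2

Isolate the radical: √(3t + 75) = 2t + 5.
Square both sides: 3t + 75 = (2t + 5)².
Expand and rearrange: 4t² + 17t - 50 = 0.
Solving gives t = 2 or t = -6.25.
Check each candidate in the original equation:
  t = 2: √(81) = 9, while 2t + 5 = 9 — valid.
  t = -6.25: √(56.25) = 7.5, while 2t + 5 = -7.5 — extraneous.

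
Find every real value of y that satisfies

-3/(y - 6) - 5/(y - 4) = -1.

Multiply both sides by (y - 6)(y - 4):
-3(y - 4) - 5(y - 6) = -(y - 6)(y - 4).
Expand and collect terms: -y² + 18y - 66 = 0.
By the quadratic formula, y = (-18 ± √60) / -2, so y ≈ 5.127 or y ≈ 12.873.
Neither value makes a denominator zero (y ≠ 6, y ≠ 4), so both are valid.

y = 5.127 or y = 12.873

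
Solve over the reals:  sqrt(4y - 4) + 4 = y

y = 10

Isolate the radical: sqrt(4y - 4) = y - 4.
Square both sides: 4y - 4 = (y - 4)^2.
Expand and rearrange: y^2 - 12y + 20 = 0.
Solving gives y = 10 or y = 2.
Check each candidate in the original equation:
  y = 10: sqrt(36) = 6, while y - 4 = 6 — valid.
  y = 2: sqrt(4) = 2, while y - 4 = -2 — extraneous.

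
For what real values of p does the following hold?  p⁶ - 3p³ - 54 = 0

Let u = p³. The equation becomes u² - 3u - 54 = 0.
Factor: (u - 9)(u + 6) = 0, so u = 9 or u = -6.
p³ = 9 gives p = ∛(9) ≈ 2.0801.
p³ = -6 gives p = -∛(6) ≈ -1.8171.

p = -1.8171 or p = 2.0801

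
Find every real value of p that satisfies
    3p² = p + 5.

Rearrange to standard form: 3p² - p - 5 = 0.
Discriminant: (-1)² − 4·3·(-5) = 61.
Quadratic formula: p = (1 ± √61) / 6.
So p = 1/6 + √(61)/6 ≈ 1.4684 or p = 1/6 - √(61)/6 ≈ -1.135.

p = -1.135 or p = 1.4684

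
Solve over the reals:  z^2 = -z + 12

z = -4 or z = 3

Bring every term to one side: z^2 + z - 12 = 0.
Factor: (z - 3)(z + 4) = 0.
So z = 3 or z = -4.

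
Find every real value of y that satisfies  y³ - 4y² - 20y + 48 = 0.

Possible rational roots are divisors of 48. Testing y = -4 gives 0, so (y + 4) is a factor.
Divide: y³ - 4y² - 20y + 48 = (y + 4)(y² - 8y + 12).
Factor the quadratic: y = 6 or y = 2.

y = -4 or y = 2 or y = 6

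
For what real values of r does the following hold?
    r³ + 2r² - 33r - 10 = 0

Possible rational roots are divisors of -10. Testing r = 5 gives 0, so (r - 5) is a factor.
Divide: r³ + 2r² - 33r - 10 = (r - 5)(r² + 7r + 2).
Apply the quadratic formula to r² + 7r + 2 = 0: r = (-7 ± √41)/2, i.e. r ≈ -0.2984 or r ≈ -6.7016.

r = -6.7016 or r = -0.2984 or r = 5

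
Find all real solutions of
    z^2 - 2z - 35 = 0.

Factor: (z + 5)(z - 7) = 0.
So z = -5 or z = 7.

z = -5 or z = 7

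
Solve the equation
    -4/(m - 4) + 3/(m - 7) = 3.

m = 2.9296 or m = 7.737

Multiply both sides by (m - 4)(m - 7):
-4(m - 7) + 3(m - 4) = 3(m - 4)(m - 7).
Expand and collect terms: 3m² - 32m + 68 = 0.
By the quadratic formula, m = (32 ± √208) / 6, so m ≈ 7.737 or m ≈ 2.9296.
Neither value makes a denominator zero (m ≠ 4, m ≠ 7), so both are valid.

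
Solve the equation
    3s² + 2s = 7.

s = -1.8968 or s = 1.2301

Rearrange to standard form: 3s² + 2s - 7 = 0.
Discriminant: (2)² − 4·3·(-7) = 88.
Quadratic formula: s = (-2 ± √88) / 6.
So s = -1/3 + √(22)/3 ≈ 1.2301 or s = -√(22)/3 - 1/3 ≈ -1.8968.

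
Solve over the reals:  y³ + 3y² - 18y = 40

Rearrange: y³ + 3y² - 18y - 40 = 0.
Possible rational roots are divisors of -40. Testing y = -5 gives 0, so (y + 5) is a factor.
Divide: y³ + 3y² - 18y - 40 = (y + 5)(y² - 2y - 8).
Factor the quadratic: y = 4 or y = -2.

y = -5 or y = -2 or y = 4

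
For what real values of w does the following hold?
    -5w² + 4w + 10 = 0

w = -1.0697 or w = 1.8697

Discriminant: (4)² − 4·(-5)·10 = 216.
Quadratic formula: w = (-4 ± √216) / (-10).
So w = 2/5 - 3·√(6)/5 ≈ -1.0697 or w = 2/5 + 3·√(6)/5 ≈ 1.8697.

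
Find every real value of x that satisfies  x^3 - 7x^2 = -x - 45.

Rearrange: x^3 - 7x^2 + x + 45 = 0.
Possible rational roots are divisors of 45. Testing x = 5 gives 0, so (x - 5) is a factor.
Divide: x^3 - 7x^2 + x + 45 = (x - 5)(x^2 - 2x - 9).
Apply the quadratic formula to x^2 - 2x - 9 = 0: x = (2 +/- sqrt(40))/2, i.e. x ~= 4.1623 or x ~= -2.1623.

x = -2.1623 or x = 4.1623 or x = 5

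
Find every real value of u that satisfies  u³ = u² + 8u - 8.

Rearrange: u³ - u² - 8u + 8 = 0.
Possible rational roots are divisors of 8. Testing u = 1 gives 0, so (u - 1) is a factor.
Divide: u³ - u² - 8u + 8 = (u - 1)(u² - 8).
Apply the quadratic formula to u² - 8 = 0: u = (0 ± √32)/2, i.e. u ≈ 2.8284 or u ≈ -2.8284.

u = -2.8284 or u = 1 or u = 2.8284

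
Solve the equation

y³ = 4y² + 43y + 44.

Rearrange: y³ - 4y² - 43y - 44 = 0.
Possible rational roots are divisors of -44. Testing y = -4 gives 0, so (y + 4) is a factor.
Divide: y³ - 4y² - 43y - 44 = (y + 4)(y² - 8y - 11).
Apply the quadratic formula to y² - 8y - 11 = 0: y = (8 ± √108)/2, i.e. y ≈ 9.1962 or y ≈ -1.1962.

y = -4 or y = -1.1962 or y = 9.1962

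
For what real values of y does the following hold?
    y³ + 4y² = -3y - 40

Rearrange: y³ + 4y² + 3y + 40 = 0.
Possible rational roots are divisors of 40. Testing y = -5 gives 0, so (y + 5) is a factor.
Divide: y³ + 4y² + 3y + 40 = (y + 5)(y² - y + 8).
The quadratic y² - y + 8 has discriminant -31 < 0, so no further real roots.

y = -5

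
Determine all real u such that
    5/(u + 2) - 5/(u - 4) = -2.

Multiply both sides by (u + 2)(u - 4):
5(u - 4) - 5(u + 2) = -2(u + 2)(u - 4).
Expand and collect terms: -2u² + 4u + 46 = 0.
By the quadratic formula, u = (-4 ± √384) / -4, so u ≈ -3.899 or u ≈ 5.899.
Neither value makes a denominator zero (u ≠ -2, u ≠ 4), so both are valid.

u = -3.899 or u = 5.899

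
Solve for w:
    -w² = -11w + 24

w = 3 or w = 8

Bring every term to one side: -w² + 11w - 24 = 0.
Factor: -1(w - 3)(w - 8) = 0.
So w = 3 or w = 8.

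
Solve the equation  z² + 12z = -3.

z = -11.7446 or z = -0.2554

Rearrange to standard form: z² + 12z + 3 = 0.
Discriminant: (12)² − 4·1·3 = 132.
Quadratic formula: z = (-12 ± √132) / 2.
So z = -6 + √(33) ≈ -0.2554 or z = -6 - √(33) ≈ -11.7446.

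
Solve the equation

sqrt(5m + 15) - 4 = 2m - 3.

m = 2

Isolate the radical: sqrt(5m + 15) = 2m + 1.
Square both sides: 5m + 15 = (2m + 1)^2.
Expand and rearrange: 4m^2 - m - 14 = 0.
Solving gives m = 2 or m = -1.75.
Check each candidate in the original equation:
  m = 2: sqrt(25) = 5, while 2m + 1 = 5 — valid.
  m = -1.75: sqrt(6.25) = 2.5, while 2m + 1 = -2.5 — extraneous.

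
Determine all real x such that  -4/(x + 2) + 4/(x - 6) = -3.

Multiply both sides by (x + 2)(x - 6):
-4(x - 6) + 4(x + 2) = -3(x + 2)(x - 6).
Expand and collect terms: -3x^2 + 12x + 4 = 0.
By the quadratic formula, x = (-12 +/- sqrt(192)) / -6, so x ~= -0.3094 or x ~= 4.3094.
Neither value makes a denominator zero (x != -2, x != 6), so both are valid.

x = -0.3094 or x = 4.3094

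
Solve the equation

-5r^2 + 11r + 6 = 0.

r = -0.4524 or r = 2.6524

Discriminant: (11)^2 - 4*(-5)*6 = 241.
Quadratic formula: r = (-11 +/- sqrt(241)) / (-10).
So r = 11/10 - sqrt(241)/10 ~= -0.4524 or r = 11/10 + sqrt(241)/10 ~= 2.6524.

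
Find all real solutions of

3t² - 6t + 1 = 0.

t = 0.1835 or t = 1.8165

Discriminant: (-6)² − 4·3·1 = 24.
Quadratic formula: t = (6 ± √24) / 6.
So t = √(6)/3 + 1 ≈ 1.8165 or t = 1 - √(6)/3 ≈ 0.1835.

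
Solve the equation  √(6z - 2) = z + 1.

Square both sides: 6z - 2 = (z + 1)².
Expand and rearrange: z² - 4z + 3 = 0.
Solving gives z = 3 or z = 1.
Check each candidate in the original equation:
  z = 3: √(16) = 4, while z + 1 = 4 — valid.
  z = 1: √(4) = 2, while z + 1 = 2 — valid.

z = 1 or z = 3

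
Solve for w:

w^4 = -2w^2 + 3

w = -1 or w = 1

Let u = w^2. The equation becomes u^2 + 2u - 3 = 0.
Factor: (u + 3)(u - 1) = 0, so u = -3 or u = 1.
w^2 = -3 < 0 has no real solution.
w^2 = 1 gives w = +/-1.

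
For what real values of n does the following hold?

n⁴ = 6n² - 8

Let u = n². The equation becomes u² - 6u + 8 = 0.
Factor: (u - 4)(u - 2) = 0, so u = 4 or u = 2.
n² = 4 gives n = ±2.
n² = 2 gives n = ±√(2) ≈ ±1.4142.

n = -2 or n = -1.4142 or n = 1.4142 or n = 2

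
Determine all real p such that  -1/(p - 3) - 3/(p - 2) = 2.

Multiply both sides by (p - 3)(p - 2):
-(p - 2) - 3(p - 3) = 2(p - 3)(p - 2).
Expand and collect terms: 2p^2 - 6p + 1 = 0.
By the quadratic formula, p = (6 +/- sqrt(28)) / 4, so p ~= 2.8229 or p ~= 0.1771.
Neither value makes a denominator zero (p != 3, p != 2), so both are valid.

p = 0.1771 or p = 2.8229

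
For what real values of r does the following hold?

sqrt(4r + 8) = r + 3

Square both sides: 4r + 8 = (r + 3)^2.
Expand and rearrange: r^2 + 2r + 1 = 0.
This gives the repeated root r = -1.
Check in the original equation:
  r = -1: sqrt(4) = 2, while r + 3 = 2 — valid.

r = -1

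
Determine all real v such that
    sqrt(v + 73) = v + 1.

v = 8

Square both sides: v + 73 = (v + 1)^2.
Expand and rearrange: v^2 + v - 72 = 0.
Solving gives v = 8 or v = -9.
Check each candidate in the original equation:
  v = 8: sqrt(81) = 9, while v + 1 = 9 — valid.
  v = -9: sqrt(64) = 8, while v + 1 = -8 — extraneous.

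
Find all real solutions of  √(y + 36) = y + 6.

y = 0

Square both sides: y + 36 = (y + 6)².
Expand and rearrange: y² + 11y = 0.
Solving gives y = 0 or y = -11.
Check each candidate in the original equation:
  y = 0: √(36) = 6, while y + 6 = 6 — valid.
  y = -11: √(25) = 5, while y + 6 = -5 — extraneous.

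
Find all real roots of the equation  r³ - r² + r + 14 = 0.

Possible rational roots are divisors of 14. Testing r = -2 gives 0, so (r + 2) is a factor.
Divide: r³ - r² + r + 14 = (r + 2)(r² - 3r + 7).
The quadratic r² - 3r + 7 has discriminant -19 < 0, so no further real roots.

r = -2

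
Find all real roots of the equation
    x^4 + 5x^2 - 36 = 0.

x = -2 or x = 2

Let u = x^2. The equation becomes u^2 + 5u - 36 = 0.
Factor: (u + 9)(u - 4) = 0, so u = -9 or u = 4.
x^2 = -9 < 0 has no real solution.
x^2 = 4 gives x = +/-2.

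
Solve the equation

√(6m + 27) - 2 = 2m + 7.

m = -4.5 or m = -3

Isolate the radical: √(6m + 27) = 2m + 9.
Square both sides: 6m + 27 = (2m + 9)².
Expand and rearrange: 4m² + 30m + 54 = 0.
Solving gives m = -3 or m = -4.5.
Check each candidate in the original equation:
  m = -3: √(9) = 3, while 2m + 9 = 3 — valid.
  m = -4.5: √(0) = 0, while 2m + 9 = 0 — valid.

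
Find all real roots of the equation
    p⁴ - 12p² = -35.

p = -2.6458 or p = -2.2361 or p = 2.2361 or p = 2.6458

Let u = p². The equation becomes u² - 12u + 35 = 0.
Factor: (u - 7)(u - 5) = 0, so u = 7 or u = 5.
p² = 7 gives p = ±√(7) ≈ ±2.6458.
p² = 5 gives p = ±√(5) ≈ ±2.2361.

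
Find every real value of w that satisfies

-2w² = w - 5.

w = -1.8508 or w = 1.3508

Rearrange to standard form: -2w² - w + 5 = 0.
Discriminant: (-1)² − 4·(-2)·5 = 41.
Quadratic formula: w = (1 ± √41) / (-4).
So w = -√(41)/4 - 1/4 ≈ -1.8508 or w = -1/4 + √(41)/4 ≈ 1.3508.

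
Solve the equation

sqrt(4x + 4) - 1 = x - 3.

x = 8

Isolate the radical: sqrt(4x + 4) = x - 2.
Square both sides: 4x + 4 = (x - 2)^2.
Expand and rearrange: x^2 - 8x = 0.
Solving gives x = 8 or x = 0.
Check each candidate in the original equation:
  x = 8: sqrt(36) = 6, while x - 2 = 6 — valid.
  x = 0: sqrt(4) = 2, while x - 2 = -2 — extraneous.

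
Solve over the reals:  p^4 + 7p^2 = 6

Let u = p^2. The equation becomes u^2 + 7u - 6 = 0.
By the quadratic formula, u = -7/2 + sqrt(73)/2 or u = -sqrt(73)/2 - 7/2.
p^2 = -7/2 + sqrt(73)/2 gives p = +/-sqrt(-7/2 + sqrt(73)/2) ~= +/-0.8786.
p^2 = -sqrt(73)/2 - 7/2 < 0 has no real solution.

p = -0.8786 or p = 0.8786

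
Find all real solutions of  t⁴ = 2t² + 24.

t = -2.4495 or t = 2.4495

Let u = t². The equation becomes u² - 2u - 24 = 0.
Factor: (u + 4)(u - 6) = 0, so u = -4 or u = 6.
t² = -4 < 0 has no real solution.
t² = 6 gives t = ±√(6) ≈ ±2.4495.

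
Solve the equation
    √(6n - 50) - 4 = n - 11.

n = 9 or n = 11

Isolate the radical: √(6n - 50) = n - 7.
Square both sides: 6n - 50 = (n - 7)².
Expand and rearrange: n² - 20n + 99 = 0.
Solving gives n = 11 or n = 9.
Check each candidate in the original equation:
  n = 11: √(16) = 4, while n - 7 = 4 — valid.
  n = 9: √(4) = 2, while n - 7 = 2 — valid.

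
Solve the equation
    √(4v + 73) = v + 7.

v = 2

Square both sides: 4v + 73 = (v + 7)².
Expand and rearrange: v² + 10v - 24 = 0.
Solving gives v = 2 or v = -12.
Check each candidate in the original equation:
  v = 2: √(81) = 9, while v + 7 = 9 — valid.
  v = -12: √(25) = 5, while v + 7 = -5 — extraneous.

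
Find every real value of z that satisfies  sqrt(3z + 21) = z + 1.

Square both sides: 3z + 21 = (z + 1)^2.
Expand and rearrange: z^2 - z - 20 = 0.
Solving gives z = 5 or z = -4.
Check each candidate in the original equation:
  z = 5: sqrt(36) = 6, while z + 1 = 6 — valid.
  z = -4: sqrt(9) = 3, while z + 1 = -3 — extraneous.

z = 5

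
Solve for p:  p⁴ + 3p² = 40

p = -2.2361 or p = 2.2361

Let u = p². The equation becomes u² + 3u - 40 = 0.
Factor: (u - 5)(u + 8) = 0, so u = 5 or u = -8.
p² = 5 gives p = ±√(5) ≈ ±2.2361.
p² = -8 < 0 has no real solution.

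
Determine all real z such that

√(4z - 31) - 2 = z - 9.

z = 8 or z = 10

Isolate the radical: √(4z - 31) = z - 7.
Square both sides: 4z - 31 = (z - 7)².
Expand and rearrange: z² - 18z + 80 = 0.
Solving gives z = 10 or z = 8.
Check each candidate in the original equation:
  z = 10: √(9) = 3, while z - 7 = 3 — valid.
  z = 8: √(1) = 1, while z - 7 = 1 — valid.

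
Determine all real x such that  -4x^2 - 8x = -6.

x = -2.5811 or x = 0.5811

Rearrange to standard form: -4x^2 - 8x + 6 = 0.
Discriminant: (-8)^2 - 4*(-4)*6 = 160.
Quadratic formula: x = (8 +/- sqrt(160)) / (-8).
So x = -sqrt(10)/2 - 1 ~= -2.5811 or x = -1 + sqrt(10)/2 ~= 0.5811.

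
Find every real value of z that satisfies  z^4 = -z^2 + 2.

z = -1 or z = 1

Let u = z^2. The equation becomes u^2 + u - 2 = 0.
Factor: (u + 2)(u - 1) = 0, so u = -2 or u = 1.
z^2 = -2 < 0 has no real solution.
z^2 = 1 gives z = +/-1.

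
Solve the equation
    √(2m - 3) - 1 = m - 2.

Isolate the radical: √(2m - 3) = m - 1.
Square both sides: 2m - 3 = (m - 1)².
Expand and rearrange: m² - 4m + 4 = 0.
This gives the repeated root m = 2.
Check in the original equation:
  m = 2: √(1) = 1, while m - 1 = 1 — valid.

m = 2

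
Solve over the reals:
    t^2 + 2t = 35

Bring every term to one side: t^2 + 2t - 35 = 0.
Factor: (t - 5)(t + 7) = 0.
So t = 5 or t = -7.

t = -7 or t = 5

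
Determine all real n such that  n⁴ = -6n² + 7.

n = -1 or n = 1

Let u = n². The equation becomes u² + 6u - 7 = 0.
Factor: (u + 7)(u - 1) = 0, so u = -7 or u = 1.
n² = -7 < 0 has no real solution.
n² = 1 gives n = ±1.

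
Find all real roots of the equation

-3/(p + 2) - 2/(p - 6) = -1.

p = 0.228 or p = 8.772

Multiply both sides by (p + 2)(p - 6):
-3(p - 6) - 2(p + 2) = -(p + 2)(p - 6).
Expand and collect terms: -p² + 9p - 2 = 0.
By the quadratic formula, p = (-9 ± √73) / -2, so p ≈ 0.228 or p ≈ 8.772.
Neither value makes a denominator zero (p ≠ -2, p ≠ 6), so both are valid.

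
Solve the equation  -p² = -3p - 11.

Rearrange to standard form: -p² + 3p + 11 = 0.
Discriminant: (3)² − 4·(-1)·11 = 53.
Quadratic formula: p = (-3 ± √53) / (-2).
So p = 3/2 - √(53)/2 ≈ -2.1401 or p = 3/2 + √(53)/2 ≈ 5.1401.

p = -2.1401 or p = 5.1401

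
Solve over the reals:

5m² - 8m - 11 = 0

Discriminant: (-8)² − 4·5·(-11) = 284.
Quadratic formula: m = (8 ± √284) / 10.
So m = 4/5 + √(71)/5 ≈ 2.4852 or m = 4/5 - √(71)/5 ≈ -0.8852.

m = -0.8852 or m = 2.4852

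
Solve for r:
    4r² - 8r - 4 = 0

r = -0.4142 or r = 2.4142

Discriminant: (-8)² − 4·4·(-4) = 128.
Quadratic formula: r = (8 ± √128) / 8.
So r = 1 + √(2) ≈ 2.4142 or r = 1 - √(2) ≈ -0.4142.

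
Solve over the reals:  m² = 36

Bring every term to one side: m² - 36 = 0.
Factor: (m - 6)(m + 6) = 0.
So m = 6 or m = -6.

m = -6 or m = 6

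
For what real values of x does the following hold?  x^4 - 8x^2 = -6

Let u = x^2. The equation becomes u^2 - 8u + 6 = 0.
By the quadratic formula, u = sqrt(10) + 4 or u = 4 - sqrt(10).
x^2 = sqrt(10) + 4 gives x = +/-sqrt(sqrt(10) + 4) ~= +/-2.6762.
x^2 = 4 - sqrt(10) gives x = +/-sqrt(4 - sqrt(10)) ~= +/-0.9153.

x = -2.6762 or x = -0.9153 or x = 0.9153 or x = 2.6762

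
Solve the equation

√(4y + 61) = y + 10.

y = -3

Square both sides: 4y + 61 = (y + 10)².
Expand and rearrange: y² + 16y + 39 = 0.
Solving gives y = -3 or y = -13.
Check each candidate in the original equation:
  y = -3: √(49) = 7, while y + 10 = 7 — valid.
  y = -13: √(9) = 3, while y + 10 = -3 — extraneous.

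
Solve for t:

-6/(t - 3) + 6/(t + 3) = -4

t = -4.2426 or t = 4.2426

Multiply both sides by (t - 3)(t + 3):
-6(t + 3) + 6(t - 3) = -4(t - 3)(t + 3).
Expand and collect terms: -4t² + 72 = 0.
By the quadratic formula, t = (0 ± √1152) / -8, so t ≈ -4.2426 or t ≈ 4.2426.
Neither value makes a denominator zero (t ≠ 3, t ≠ -3), so both are valid.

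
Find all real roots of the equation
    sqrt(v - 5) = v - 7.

v = 9

Square both sides: v - 5 = (v - 7)^2.
Expand and rearrange: v^2 - 15v + 54 = 0.
Solving gives v = 9 or v = 6.
Check each candidate in the original equation:
  v = 9: sqrt(4) = 2, while v - 7 = 2 — valid.
  v = 6: sqrt(1) = 1, while v - 7 = -1 — extraneous.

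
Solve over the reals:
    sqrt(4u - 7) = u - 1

Square both sides: 4u - 7 = (u - 1)^2.
Expand and rearrange: u^2 - 6u + 8 = 0.
Solving gives u = 4 or u = 2.
Check each candidate in the original equation:
  u = 4: sqrt(9) = 3, while u - 1 = 3 — valid.
  u = 2: sqrt(1) = 1, while u - 1 = 1 — valid.

u = 2 or u = 4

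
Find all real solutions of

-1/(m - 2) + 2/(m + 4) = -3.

Multiply both sides by (m - 2)(m + 4):
-(m + 4) + 2(m - 2) = -3(m - 2)(m + 4).
Expand and collect terms: -3m^2 - 7m + 32 = 0.
By the quadratic formula, m = (7 +/- sqrt(433)) / -6, so m ~= -4.6348 or m ~= 2.3014.
Neither value makes a denominator zero (m != 2, m != -4), so both are valid.

m = -4.6348 or m = 2.3014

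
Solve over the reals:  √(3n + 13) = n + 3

Square both sides: 3n + 13 = (n + 3)².
Expand and rearrange: n² + 3n - 4 = 0.
Solving gives n = 1 or n = -4.
Check each candidate in the original equation:
  n = 1: √(16) = 4, while n + 3 = 4 — valid.
  n = -4: √(1) = 1, while n + 3 = -1 — extraneous.

n = 1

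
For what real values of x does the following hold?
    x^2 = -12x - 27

x = -9 or x = -3

Bring every term to one side: x^2 + 12x + 27 = 0.
Factor: (x + 9)(x + 3) = 0.
So x = -9 or x = -3.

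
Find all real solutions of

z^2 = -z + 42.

Bring every term to one side: z^2 + z - 42 = 0.
Factor: (z - 6)(z + 7) = 0.
So z = 6 or z = -7.

z = -7 or z = 6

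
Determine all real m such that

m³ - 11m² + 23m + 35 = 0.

m = -1 or m = 5 or m = 7

Possible rational roots are divisors of 35. Testing m = 5 gives 0, so (m - 5) is a factor.
Divide: m³ - 11m² + 23m + 35 = (m - 5)(m² - 6m - 7).
Factor the quadratic: m = 7 or m = -1.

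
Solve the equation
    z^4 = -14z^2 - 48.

Let u = z^2. The equation becomes u^2 + 14u + 48 = 0.
Factor: (u + 8)(u + 6) = 0, so u = -8 or u = -6.
z^2 = -8 < 0 has no real solution.
z^2 = -6 < 0 has no real solution.

No real solutions.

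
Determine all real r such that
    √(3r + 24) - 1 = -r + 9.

r = 4

Isolate the radical: √(3r + 24) = -r + 10.
Square both sides: 3r + 24 = (-r + 10)².
Expand and rearrange: r² - 23r + 76 = 0.
Solving gives r = 19 or r = 4.
Check each candidate in the original equation:
  r = 19: √(81) = 9, while -r + 10 = -9 — extraneous.
  r = 4: √(36) = 6, while -r + 10 = 6 — valid.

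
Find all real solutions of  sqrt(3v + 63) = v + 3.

Square both sides: 3v + 63 = (v + 3)^2.
Expand and rearrange: v^2 + 3v - 54 = 0.
Solving gives v = 6 or v = -9.
Check each candidate in the original equation:
  v = 6: sqrt(81) = 9, while v + 3 = 9 — valid.
  v = -9: sqrt(36) = 6, while v + 3 = -6 — extraneous.

v = 6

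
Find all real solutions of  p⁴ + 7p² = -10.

Let u = p². The equation becomes u² + 7u + 10 = 0.
Factor: (u + 2)(u + 5) = 0, so u = -2 or u = -5.
p² = -2 < 0 has no real solution.
p² = -5 < 0 has no real solution.

No real solutions.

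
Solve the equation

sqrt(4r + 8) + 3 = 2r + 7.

r = -2 or r = -1

Isolate the radical: sqrt(4r + 8) = 2r + 4.
Square both sides: 4r + 8 = (2r + 4)^2.
Expand and rearrange: 4r^2 + 12r + 8 = 0.
Solving gives r = -1 or r = -2.
Check each candidate in the original equation:
  r = -1: sqrt(4) = 2, while 2r + 4 = 2 — valid.
  r = -2: sqrt(0) = 0, while 2r + 4 = 0 — valid.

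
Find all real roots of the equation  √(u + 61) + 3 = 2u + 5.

Isolate the radical: √(u + 61) = 2u + 2.
Square both sides: u + 61 = (2u + 2)².
Expand and rearrange: 4u² + 7u - 57 = 0.
Solving gives u = 3 or u = -4.75.
Check each candidate in the original equation:
  u = 3: √(64) = 8, while 2u + 2 = 8 — valid.
  u = -4.75: √(56.25) = 7.5, while 2u + 2 = -7.5 — extraneous.

u = 3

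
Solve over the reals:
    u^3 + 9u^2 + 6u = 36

Rearrange: u^3 + 9u^2 + 6u - 36 = 0.
Possible rational roots are divisors of -36. Testing u = -3 gives 0, so (u + 3) is a factor.
Divide: u^3 + 9u^2 + 6u - 36 = (u + 3)(u^2 + 6u - 12).
Apply the quadratic formula to u^2 + 6u - 12 = 0: u = (-6 +/- sqrt(84))/2, i.e. u ~= 1.5826 or u ~= -7.5826.

u = -7.5826 or u = -3 or u = 1.5826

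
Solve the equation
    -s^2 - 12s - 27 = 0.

s = -9 or s = -3

Factor: -1(s + 3)(s + 9) = 0.
So s = -3 or s = -9.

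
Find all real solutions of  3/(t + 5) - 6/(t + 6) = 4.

Multiply both sides by (t + 5)(t + 6):
3(t + 6) - 6(t + 5) = 4(t + 5)(t + 6).
Expand and collect terms: 4t² + 47t + 132 = 0.
By the quadratic formula, t = (-47 ± √97) / 8, so t ≈ -4.6439 or t ≈ -7.1061.
Neither value makes a denominator zero (t ≠ -5, t ≠ -6), so both are valid.

t = -7.1061 or t = -4.6439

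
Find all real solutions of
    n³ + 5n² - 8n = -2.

Rearrange: n³ + 5n² - 8n + 2 = 0.
Possible rational roots are divisors of 2. Testing n = 1 gives 0, so (n - 1) is a factor.
Divide: n³ + 5n² - 8n + 2 = (n - 1)(n² + 6n - 2).
Apply the quadratic formula to n² + 6n - 2 = 0: n = (-6 ± √44)/2, i.e. n ≈ 0.3166 or n ≈ -6.3166.

n = -6.3166 or n = 0.3166 or n = 1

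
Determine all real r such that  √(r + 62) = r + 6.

r = 2

Square both sides: r + 62 = (r + 6)².
Expand and rearrange: r² + 11r - 26 = 0.
Solving gives r = 2 or r = -13.
Check each candidate in the original equation:
  r = 2: √(64) = 8, while r + 6 = 8 — valid.
  r = -13: √(49) = 7, while r + 6 = -7 — extraneous.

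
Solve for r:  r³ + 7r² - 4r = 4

Rearrange: r³ + 7r² - 4r - 4 = 0.
Possible rational roots are divisors of -4. Testing r = 1 gives 0, so (r - 1) is a factor.
Divide: r³ + 7r² - 4r - 4 = (r - 1)(r² + 8r + 4).
Apply the quadratic formula to r² + 8r + 4 = 0: r = (-8 ± √48)/2, i.e. r ≈ -0.5359 or r ≈ -7.4641.

r = -7.4641 or r = -0.5359 or r = 1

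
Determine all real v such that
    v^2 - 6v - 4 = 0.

v = -0.6056 or v = 6.6056

Discriminant: (-6)^2 - 4*1*(-4) = 52.
Quadratic formula: v = (6 +/- sqrt(52)) / 2.
So v = 3 + sqrt(13) ~= 6.6056 or v = 3 - sqrt(13) ~= -0.6056.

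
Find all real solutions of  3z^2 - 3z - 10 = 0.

Discriminant: (-3)^2 - 4*3*(-10) = 129.
Quadratic formula: z = (3 +/- sqrt(129)) / 6.
So z = 1/2 + sqrt(129)/6 ~= 2.393 or z = 1/2 - sqrt(129)/6 ~= -1.393.

z = -1.393 or z = 2.393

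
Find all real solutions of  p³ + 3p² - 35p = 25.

p = -7.3166 or p = -0.6834 or p = 5

Rearrange: p³ + 3p² - 35p - 25 = 0.
Possible rational roots are divisors of -25. Testing p = 5 gives 0, so (p - 5) is a factor.
Divide: p³ + 3p² - 35p - 25 = (p - 5)(p² + 8p + 5).
Apply the quadratic formula to p² + 8p + 5 = 0: p = (-8 ± √44)/2, i.e. p ≈ -0.6834 or p ≈ -7.3166.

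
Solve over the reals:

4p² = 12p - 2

Rearrange to standard form: 4p² - 12p + 2 = 0.
Discriminant: (-12)² − 4·4·2 = 112.
Quadratic formula: p = (12 ± √112) / 8.
So p = √(7)/2 + 3/2 ≈ 2.8229 or p = 3/2 - √(7)/2 ≈ 0.1771.

p = 0.1771 or p = 2.8229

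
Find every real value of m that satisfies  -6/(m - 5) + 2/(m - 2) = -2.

Multiply both sides by (m - 5)(m - 2):
-6(m - 2) + 2(m - 5) = -2(m - 5)(m - 2).
Expand and collect terms: -2m² + 18m - 22 = 0.
By the quadratic formula, m = (-18 ± √148) / -4, so m ≈ 1.4586 or m ≈ 7.5414.
Neither value makes a denominator zero (m ≠ 5, m ≠ 2), so both are valid.

m = 1.4586 or m = 7.5414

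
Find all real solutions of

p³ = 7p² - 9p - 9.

Rearrange: p³ - 7p² + 9p + 9 = 0.
Possible rational roots are divisors of 9. Testing p = 3 gives 0, so (p - 3) is a factor.
Divide: p³ - 7p² + 9p + 9 = (p - 3)(p² - 4p - 3).
Apply the quadratic formula to p² - 4p - 3 = 0: p = (4 ± √28)/2, i.e. p ≈ 4.6458 or p ≈ -0.6458.

p = -0.6458 or p = 3 or p = 4.6458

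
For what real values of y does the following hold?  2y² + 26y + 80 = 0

Factor: 2(y + 8)(y + 5) = 0.
So y = -8 or y = -5.

y = -8 or y = -5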